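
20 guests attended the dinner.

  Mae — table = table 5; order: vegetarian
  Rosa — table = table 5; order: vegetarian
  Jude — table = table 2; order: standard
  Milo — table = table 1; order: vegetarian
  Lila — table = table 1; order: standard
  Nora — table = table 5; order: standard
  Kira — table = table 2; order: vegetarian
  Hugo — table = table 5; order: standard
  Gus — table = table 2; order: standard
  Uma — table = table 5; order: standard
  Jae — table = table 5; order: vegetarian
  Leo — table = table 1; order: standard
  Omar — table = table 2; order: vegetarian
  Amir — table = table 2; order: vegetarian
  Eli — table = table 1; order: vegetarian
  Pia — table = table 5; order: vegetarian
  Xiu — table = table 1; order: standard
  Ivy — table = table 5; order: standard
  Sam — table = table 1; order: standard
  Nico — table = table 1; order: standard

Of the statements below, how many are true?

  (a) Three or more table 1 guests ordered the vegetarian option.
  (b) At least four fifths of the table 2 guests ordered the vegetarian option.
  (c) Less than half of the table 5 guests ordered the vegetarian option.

(a) table 1: |A| = 7, |A ∩ B| = 2; needs |A ∩ B| ≥ 3 — false.
(b) table 2: |A| = 5, |A ∩ B| = 3; needs |A ∩ B| / |A| ≥ 4/5 — false.
(c) table 5: |A| = 8, |A ∩ B| = 4; needs |A ∩ B| < |A ∖ B| — false.

0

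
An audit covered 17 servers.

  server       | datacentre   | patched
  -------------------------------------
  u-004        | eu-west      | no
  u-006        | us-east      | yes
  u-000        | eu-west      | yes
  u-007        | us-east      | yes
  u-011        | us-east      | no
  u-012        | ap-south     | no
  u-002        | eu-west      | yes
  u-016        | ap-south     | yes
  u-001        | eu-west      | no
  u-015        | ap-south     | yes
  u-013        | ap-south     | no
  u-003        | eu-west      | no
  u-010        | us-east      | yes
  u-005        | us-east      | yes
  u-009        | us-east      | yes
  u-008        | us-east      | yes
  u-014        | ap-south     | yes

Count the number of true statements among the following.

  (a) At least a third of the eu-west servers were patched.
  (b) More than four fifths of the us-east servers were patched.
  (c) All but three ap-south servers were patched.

(a) eu-west: |A| = 5, |A ∩ B| = 2; needs |A ∩ B| / |A| ≥ 1/3 — true.
(b) us-east: |A| = 7, |A ∩ B| = 6; needs |A ∩ B| / |A| > 4/5 — true.
(c) ap-south: |A| = 5, |A ∩ B| = 3; needs |A ∖ B| = 3 — false.

2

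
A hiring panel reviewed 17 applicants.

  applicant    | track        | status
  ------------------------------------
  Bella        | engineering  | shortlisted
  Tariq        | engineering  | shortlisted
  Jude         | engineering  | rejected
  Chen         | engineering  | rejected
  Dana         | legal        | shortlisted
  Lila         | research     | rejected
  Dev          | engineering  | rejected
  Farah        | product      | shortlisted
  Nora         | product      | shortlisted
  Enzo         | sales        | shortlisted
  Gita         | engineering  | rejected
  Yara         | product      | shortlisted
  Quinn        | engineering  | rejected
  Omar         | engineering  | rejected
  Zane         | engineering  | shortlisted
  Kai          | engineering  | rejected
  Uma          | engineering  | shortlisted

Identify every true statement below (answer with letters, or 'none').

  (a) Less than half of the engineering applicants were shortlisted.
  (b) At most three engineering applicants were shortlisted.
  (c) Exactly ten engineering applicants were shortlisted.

(a)

|A| = 11, |A ∩ B| = 4, |A ∖ B| = 7.
(a) |A ∩ B| < |A ∖ B|: holds.
(b) |A ∩ B| ≤ 3: fails.
(c) |A ∩ B| = 10: fails.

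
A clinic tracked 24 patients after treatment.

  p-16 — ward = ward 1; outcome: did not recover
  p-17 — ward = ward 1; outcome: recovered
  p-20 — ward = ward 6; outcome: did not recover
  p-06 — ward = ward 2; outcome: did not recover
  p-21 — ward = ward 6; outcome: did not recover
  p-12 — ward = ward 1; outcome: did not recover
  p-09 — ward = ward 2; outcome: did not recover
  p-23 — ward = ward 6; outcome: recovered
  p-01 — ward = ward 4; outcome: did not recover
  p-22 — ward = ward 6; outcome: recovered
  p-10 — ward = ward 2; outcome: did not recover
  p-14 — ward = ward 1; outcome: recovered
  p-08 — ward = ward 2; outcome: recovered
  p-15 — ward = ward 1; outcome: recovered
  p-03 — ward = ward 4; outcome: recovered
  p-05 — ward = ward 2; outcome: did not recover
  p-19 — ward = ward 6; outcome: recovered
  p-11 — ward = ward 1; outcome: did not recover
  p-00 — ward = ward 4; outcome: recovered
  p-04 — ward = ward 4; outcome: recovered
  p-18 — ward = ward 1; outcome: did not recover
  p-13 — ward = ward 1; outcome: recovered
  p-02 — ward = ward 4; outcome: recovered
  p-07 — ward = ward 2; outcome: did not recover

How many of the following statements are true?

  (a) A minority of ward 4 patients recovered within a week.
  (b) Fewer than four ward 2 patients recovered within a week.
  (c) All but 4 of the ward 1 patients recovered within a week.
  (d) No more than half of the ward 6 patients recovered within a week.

(a) ward 4: |A| = 5, |A ∩ B| = 4; needs |A ∩ B| < |A ∖ B| — false.
(b) ward 2: |A| = 6, |A ∩ B| = 1; needs |A ∩ B| < 4 — true.
(c) ward 1: |A| = 8, |A ∩ B| = 4; needs |A ∖ B| = 4 — true.
(d) ward 6: |A| = 5, |A ∩ B| = 3; needs |A ∩ B| ≤ |A ∖ B| — false.

2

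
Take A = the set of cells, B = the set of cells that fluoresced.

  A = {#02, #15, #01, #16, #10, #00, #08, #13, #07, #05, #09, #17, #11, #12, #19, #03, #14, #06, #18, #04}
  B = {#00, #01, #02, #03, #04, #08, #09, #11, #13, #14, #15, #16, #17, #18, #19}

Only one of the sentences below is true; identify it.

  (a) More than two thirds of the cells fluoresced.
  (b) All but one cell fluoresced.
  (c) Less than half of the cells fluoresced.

(a)

|A| = 20, |A ∩ B| = 15, |A ∖ B| = 5.
(a) requires |A ∩ B| / |A| > 2/3: true.
(b) requires |A ∖ B| = 1: false.
(c) requires |A ∩ B| < |A ∖ B|: false.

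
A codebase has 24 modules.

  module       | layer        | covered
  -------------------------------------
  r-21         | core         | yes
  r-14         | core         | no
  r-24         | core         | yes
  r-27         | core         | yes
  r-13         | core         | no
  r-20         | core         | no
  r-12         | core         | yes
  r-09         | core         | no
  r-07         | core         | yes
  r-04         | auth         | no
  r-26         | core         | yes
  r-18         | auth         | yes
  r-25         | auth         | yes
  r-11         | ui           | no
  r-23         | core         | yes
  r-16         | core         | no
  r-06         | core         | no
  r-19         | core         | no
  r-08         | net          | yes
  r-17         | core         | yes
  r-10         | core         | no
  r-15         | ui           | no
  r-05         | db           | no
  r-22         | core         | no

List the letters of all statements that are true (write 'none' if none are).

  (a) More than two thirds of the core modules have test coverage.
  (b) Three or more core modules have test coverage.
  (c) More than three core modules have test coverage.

|A| = 17, |A ∩ B| = 8, |A ∖ B| = 9.
(a) |A ∩ B| / |A| > 2/3: fails.
(b) |A ∩ B| ≥ 3: holds.
(c) |A ∩ B| > 3: holds.

(b), (c)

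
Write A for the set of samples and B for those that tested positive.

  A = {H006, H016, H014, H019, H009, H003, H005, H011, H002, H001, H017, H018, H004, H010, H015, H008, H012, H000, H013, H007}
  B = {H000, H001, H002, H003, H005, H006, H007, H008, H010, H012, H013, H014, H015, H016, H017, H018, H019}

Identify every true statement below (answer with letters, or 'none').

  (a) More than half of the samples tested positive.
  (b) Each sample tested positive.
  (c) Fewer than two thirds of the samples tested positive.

(a)

|A| = 20, |A ∩ B| = 17, |A ∖ B| = 3.
(a) |A ∩ B| > |A ∖ B|: holds.
(b) A ⊆ B, i.e. every element of A is in B (|A ∖ B| = 0): fails.
(c) |A ∩ B| / |A| < 2/3: fails.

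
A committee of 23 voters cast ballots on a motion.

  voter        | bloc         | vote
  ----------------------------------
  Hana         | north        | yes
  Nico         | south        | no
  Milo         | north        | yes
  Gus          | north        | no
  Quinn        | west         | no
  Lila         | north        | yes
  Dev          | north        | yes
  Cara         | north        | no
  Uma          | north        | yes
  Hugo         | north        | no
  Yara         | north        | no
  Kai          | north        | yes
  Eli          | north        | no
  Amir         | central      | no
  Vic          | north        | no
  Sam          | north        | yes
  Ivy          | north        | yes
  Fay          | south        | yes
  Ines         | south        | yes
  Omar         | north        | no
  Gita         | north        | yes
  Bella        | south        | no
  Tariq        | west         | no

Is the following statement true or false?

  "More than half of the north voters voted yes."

Truth condition: |A ∩ B| > |A ∖ B|.
|A| = 16, |A ∩ B| = 9, |A ∖ B| = 7.
9 > 7, so the statement is true.

True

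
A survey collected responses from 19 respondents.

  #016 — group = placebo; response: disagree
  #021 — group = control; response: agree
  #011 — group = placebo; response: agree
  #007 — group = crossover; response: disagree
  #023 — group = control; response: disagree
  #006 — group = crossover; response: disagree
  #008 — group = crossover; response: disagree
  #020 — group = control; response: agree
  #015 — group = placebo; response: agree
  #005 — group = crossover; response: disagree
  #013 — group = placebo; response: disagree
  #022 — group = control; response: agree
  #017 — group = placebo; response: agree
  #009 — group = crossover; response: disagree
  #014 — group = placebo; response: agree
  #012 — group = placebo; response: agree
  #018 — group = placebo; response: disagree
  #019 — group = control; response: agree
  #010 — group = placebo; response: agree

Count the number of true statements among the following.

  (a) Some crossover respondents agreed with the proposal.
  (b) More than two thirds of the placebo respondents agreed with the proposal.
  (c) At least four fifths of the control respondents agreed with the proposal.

(a) crossover: |A| = 5, |A ∩ B| = 0; needs A ∩ B ≠ ∅ (|A ∩ B| ≥ 1) — false.
(b) placebo: |A| = 9, |A ∩ B| = 6; needs |A ∩ B| / |A| > 2/3 — false.
(c) control: |A| = 5, |A ∩ B| = 4; needs |A ∩ B| / |A| ≥ 4/5 — true.

1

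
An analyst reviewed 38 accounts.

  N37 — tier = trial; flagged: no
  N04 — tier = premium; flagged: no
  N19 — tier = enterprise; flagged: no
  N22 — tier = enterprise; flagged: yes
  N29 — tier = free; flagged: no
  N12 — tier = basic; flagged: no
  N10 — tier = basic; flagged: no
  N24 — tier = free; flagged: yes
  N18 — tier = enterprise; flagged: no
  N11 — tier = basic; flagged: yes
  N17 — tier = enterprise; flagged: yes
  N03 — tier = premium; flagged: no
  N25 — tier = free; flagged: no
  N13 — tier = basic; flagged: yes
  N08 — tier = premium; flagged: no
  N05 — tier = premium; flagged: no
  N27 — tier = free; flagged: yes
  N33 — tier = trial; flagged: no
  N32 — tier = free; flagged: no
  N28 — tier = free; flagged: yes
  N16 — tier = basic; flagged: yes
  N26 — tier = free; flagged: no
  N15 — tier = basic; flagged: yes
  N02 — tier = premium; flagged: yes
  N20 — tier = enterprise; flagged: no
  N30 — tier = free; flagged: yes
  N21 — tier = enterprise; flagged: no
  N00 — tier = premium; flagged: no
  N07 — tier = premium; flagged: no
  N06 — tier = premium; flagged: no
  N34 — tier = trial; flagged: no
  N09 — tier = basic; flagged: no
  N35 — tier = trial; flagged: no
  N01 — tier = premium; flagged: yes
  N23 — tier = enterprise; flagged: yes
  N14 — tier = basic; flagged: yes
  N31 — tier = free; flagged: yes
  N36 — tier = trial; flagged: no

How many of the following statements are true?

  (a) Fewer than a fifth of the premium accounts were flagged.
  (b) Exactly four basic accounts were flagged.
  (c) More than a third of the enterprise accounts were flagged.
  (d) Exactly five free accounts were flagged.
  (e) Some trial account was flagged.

(a) premium: |A| = 9, |A ∩ B| = 2; needs |A ∩ B| / |A| < 1/5 — false.
(b) basic: |A| = 8, |A ∩ B| = 5; needs |A ∩ B| = 4 — false.
(c) enterprise: |A| = 7, |A ∩ B| = 3; needs |A ∩ B| / |A| > 1/3 — true.
(d) free: |A| = 9, |A ∩ B| = 5; needs |A ∩ B| = 5 — true.
(e) trial: |A| = 5, |A ∩ B| = 0; needs A ∩ B ≠ ∅ (|A ∩ B| ≥ 1) — false.

2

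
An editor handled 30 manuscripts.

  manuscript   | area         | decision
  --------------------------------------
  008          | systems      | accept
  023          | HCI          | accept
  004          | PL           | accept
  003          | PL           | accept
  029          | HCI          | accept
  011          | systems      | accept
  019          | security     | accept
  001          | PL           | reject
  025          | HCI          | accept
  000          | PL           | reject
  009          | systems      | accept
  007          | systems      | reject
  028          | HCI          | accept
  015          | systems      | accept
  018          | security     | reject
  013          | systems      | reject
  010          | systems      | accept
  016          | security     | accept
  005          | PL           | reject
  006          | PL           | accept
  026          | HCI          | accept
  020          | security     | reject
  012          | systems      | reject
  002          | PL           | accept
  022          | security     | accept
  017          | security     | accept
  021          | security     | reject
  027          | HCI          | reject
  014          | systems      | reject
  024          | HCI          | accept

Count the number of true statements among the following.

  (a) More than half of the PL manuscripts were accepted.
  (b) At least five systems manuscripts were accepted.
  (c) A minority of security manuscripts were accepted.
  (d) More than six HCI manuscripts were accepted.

2

(a) PL: |A| = 7, |A ∩ B| = 4; needs |A ∩ B| > |A ∖ B| — true.
(b) systems: |A| = 9, |A ∩ B| = 5; needs |A ∩ B| ≥ 5 — true.
(c) security: |A| = 7, |A ∩ B| = 4; needs |A ∩ B| < |A ∖ B| — false.
(d) HCI: |A| = 7, |A ∩ B| = 6; needs |A ∩ B| > 6 — false.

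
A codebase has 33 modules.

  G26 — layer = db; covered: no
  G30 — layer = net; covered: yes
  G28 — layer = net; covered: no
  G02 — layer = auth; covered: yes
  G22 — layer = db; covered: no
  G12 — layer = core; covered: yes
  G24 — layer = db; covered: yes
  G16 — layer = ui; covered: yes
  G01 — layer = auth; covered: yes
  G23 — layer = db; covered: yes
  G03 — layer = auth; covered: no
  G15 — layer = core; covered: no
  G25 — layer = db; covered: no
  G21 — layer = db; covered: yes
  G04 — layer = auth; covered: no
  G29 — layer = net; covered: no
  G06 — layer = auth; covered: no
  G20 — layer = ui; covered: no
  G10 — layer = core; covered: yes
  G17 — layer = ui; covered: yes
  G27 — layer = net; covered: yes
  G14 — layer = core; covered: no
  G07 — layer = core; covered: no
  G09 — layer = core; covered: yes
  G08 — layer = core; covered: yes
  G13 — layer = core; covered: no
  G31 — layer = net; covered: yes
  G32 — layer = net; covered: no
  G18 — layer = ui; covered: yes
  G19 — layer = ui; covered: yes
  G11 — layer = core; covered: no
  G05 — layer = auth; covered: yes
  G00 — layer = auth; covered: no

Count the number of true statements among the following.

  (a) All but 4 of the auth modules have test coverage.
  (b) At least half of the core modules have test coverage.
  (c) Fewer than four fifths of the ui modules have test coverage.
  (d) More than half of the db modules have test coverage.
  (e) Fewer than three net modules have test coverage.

1

(a) auth: |A| = 7, |A ∩ B| = 3; needs |A ∖ B| = 4 — true.
(b) core: |A| = 9, |A ∩ B| = 4; needs |A ∩ B| ≥ |A ∖ B| — false.
(c) ui: |A| = 5, |A ∩ B| = 4; needs |A ∩ B| / |A| < 4/5 — false.
(d) db: |A| = 6, |A ∩ B| = 3; needs |A ∩ B| > |A ∖ B| — false.
(e) net: |A| = 6, |A ∩ B| = 3; needs |A ∩ B| < 3 — false.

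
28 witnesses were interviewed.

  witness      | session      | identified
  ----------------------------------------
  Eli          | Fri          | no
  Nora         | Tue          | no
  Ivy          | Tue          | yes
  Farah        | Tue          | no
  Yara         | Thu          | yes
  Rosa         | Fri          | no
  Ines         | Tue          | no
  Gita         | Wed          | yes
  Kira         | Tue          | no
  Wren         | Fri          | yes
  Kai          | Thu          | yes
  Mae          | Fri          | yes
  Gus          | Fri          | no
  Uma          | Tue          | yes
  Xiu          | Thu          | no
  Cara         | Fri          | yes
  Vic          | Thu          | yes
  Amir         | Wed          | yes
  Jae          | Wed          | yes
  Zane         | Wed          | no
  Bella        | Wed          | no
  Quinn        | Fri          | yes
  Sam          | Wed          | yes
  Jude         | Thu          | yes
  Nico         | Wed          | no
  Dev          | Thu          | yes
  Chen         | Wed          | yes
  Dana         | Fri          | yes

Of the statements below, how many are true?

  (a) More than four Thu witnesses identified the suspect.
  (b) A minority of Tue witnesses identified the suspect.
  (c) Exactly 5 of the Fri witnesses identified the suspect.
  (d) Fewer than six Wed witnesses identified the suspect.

4

(a) Thu: |A| = 6, |A ∩ B| = 5; needs |A ∩ B| > 4 — true.
(b) Tue: |A| = 6, |A ∩ B| = 2; needs |A ∩ B| < |A ∖ B| — true.
(c) Fri: |A| = 8, |A ∩ B| = 5; needs |A ∩ B| = 5 — true.
(d) Wed: |A| = 8, |A ∩ B| = 5; needs |A ∩ B| < 6 — true.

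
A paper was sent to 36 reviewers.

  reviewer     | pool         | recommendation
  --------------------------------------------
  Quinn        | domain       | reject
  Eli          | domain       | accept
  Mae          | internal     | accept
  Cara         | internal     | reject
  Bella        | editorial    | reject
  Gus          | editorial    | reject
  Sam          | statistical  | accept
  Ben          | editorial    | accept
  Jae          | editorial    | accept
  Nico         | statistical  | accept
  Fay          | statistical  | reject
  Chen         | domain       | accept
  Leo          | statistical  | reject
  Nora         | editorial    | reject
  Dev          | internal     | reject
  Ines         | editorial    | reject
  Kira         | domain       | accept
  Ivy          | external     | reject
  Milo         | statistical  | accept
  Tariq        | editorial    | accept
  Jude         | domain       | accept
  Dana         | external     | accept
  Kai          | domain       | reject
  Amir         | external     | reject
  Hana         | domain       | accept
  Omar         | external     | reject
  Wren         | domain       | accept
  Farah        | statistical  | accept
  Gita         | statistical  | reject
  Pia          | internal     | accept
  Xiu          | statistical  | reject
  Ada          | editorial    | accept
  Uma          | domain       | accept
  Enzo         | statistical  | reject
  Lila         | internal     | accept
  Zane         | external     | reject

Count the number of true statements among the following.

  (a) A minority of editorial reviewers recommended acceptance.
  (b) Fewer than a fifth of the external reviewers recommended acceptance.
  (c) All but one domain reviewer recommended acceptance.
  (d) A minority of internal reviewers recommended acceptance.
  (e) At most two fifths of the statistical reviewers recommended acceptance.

0

(a) editorial: |A| = 8, |A ∩ B| = 4; needs |A ∩ B| < |A ∖ B| — false.
(b) external: |A| = 5, |A ∩ B| = 1; needs |A ∩ B| / |A| < 1/5 — false.
(c) domain: |A| = 9, |A ∩ B| = 7; needs |A ∖ B| = 1 — false.
(d) internal: |A| = 5, |A ∩ B| = 3; needs |A ∩ B| < |A ∖ B| — false.
(e) statistical: |A| = 9, |A ∩ B| = 4; needs |A ∩ B| / |A| ≤ 2/5 — false.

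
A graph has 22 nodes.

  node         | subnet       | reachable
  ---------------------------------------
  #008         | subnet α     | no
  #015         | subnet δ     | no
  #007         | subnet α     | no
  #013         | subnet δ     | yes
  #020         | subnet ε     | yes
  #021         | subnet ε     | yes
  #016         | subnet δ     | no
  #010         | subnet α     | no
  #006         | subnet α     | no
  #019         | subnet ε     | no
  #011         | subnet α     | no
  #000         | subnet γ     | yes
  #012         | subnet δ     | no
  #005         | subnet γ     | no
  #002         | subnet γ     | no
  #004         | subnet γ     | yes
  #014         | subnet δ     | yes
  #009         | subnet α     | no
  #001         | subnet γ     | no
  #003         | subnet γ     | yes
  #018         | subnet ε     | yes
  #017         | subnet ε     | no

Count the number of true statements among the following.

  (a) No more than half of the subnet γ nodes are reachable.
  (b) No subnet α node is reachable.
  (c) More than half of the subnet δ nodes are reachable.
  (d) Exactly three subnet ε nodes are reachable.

3

(a) subnet γ: |A| = 6, |A ∩ B| = 3; needs |A ∩ B| ≤ |A ∖ B| — true.
(b) subnet α: |A| = 6, |A ∩ B| = 0; needs A ∩ B = ∅ (|A ∩ B| = 0) — true.
(c) subnet δ: |A| = 5, |A ∩ B| = 2; needs |A ∩ B| > |A ∖ B| — false.
(d) subnet ε: |A| = 5, |A ∩ B| = 3; needs |A ∩ B| = 3 — true.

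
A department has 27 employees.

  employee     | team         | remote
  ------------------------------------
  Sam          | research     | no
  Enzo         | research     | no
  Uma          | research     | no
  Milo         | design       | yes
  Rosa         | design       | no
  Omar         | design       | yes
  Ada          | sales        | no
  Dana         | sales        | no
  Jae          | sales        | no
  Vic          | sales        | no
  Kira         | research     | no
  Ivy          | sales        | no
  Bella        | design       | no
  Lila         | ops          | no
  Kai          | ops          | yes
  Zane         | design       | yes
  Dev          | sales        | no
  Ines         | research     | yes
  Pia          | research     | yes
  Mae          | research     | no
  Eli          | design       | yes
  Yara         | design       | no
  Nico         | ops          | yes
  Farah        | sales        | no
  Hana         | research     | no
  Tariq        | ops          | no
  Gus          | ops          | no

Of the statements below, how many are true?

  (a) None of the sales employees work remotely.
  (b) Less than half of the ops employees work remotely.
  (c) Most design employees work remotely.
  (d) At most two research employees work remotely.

(a) sales: |A| = 7, |A ∩ B| = 0; needs A ∩ B = ∅ (|A ∩ B| = 0) — true.
(b) ops: |A| = 5, |A ∩ B| = 2; needs |A ∩ B| < |A ∖ B| — true.
(c) design: |A| = 7, |A ∩ B| = 4; needs |A ∩ B| > |A ∖ B| — true.
(d) research: |A| = 8, |A ∩ B| = 2; needs |A ∩ B| ≤ 2 — true.

4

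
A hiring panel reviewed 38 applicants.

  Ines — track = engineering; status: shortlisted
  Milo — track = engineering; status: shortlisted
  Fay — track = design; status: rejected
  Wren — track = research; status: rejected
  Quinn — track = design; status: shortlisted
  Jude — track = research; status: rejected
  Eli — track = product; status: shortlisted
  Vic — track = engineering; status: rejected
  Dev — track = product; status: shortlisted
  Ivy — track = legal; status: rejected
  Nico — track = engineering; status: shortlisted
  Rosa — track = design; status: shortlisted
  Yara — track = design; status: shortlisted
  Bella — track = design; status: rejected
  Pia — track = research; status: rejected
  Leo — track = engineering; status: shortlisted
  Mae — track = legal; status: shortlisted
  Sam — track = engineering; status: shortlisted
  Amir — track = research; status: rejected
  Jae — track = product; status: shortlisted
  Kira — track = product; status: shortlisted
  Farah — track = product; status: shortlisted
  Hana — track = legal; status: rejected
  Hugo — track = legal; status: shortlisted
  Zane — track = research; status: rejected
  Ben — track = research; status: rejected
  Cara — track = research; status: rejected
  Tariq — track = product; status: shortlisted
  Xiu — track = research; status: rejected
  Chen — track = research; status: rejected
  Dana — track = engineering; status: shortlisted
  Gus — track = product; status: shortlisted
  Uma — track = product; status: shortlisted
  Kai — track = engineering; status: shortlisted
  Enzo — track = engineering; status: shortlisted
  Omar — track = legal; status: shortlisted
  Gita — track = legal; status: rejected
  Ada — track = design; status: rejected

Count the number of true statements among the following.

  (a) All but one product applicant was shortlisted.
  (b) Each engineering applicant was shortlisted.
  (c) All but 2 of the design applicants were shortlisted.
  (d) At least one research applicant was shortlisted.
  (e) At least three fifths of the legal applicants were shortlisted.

0

(a) product: |A| = 8, |A ∩ B| = 8; needs |A ∖ B| = 1 — false.
(b) engineering: |A| = 9, |A ∩ B| = 8; needs A ⊆ B, i.e. every element of A is in B (|A ∖ B| = 0) — false.
(c) design: |A| = 6, |A ∩ B| = 3; needs |A ∖ B| = 2 — false.
(d) research: |A| = 9, |A ∩ B| = 0; needs A ∩ B ≠ ∅ (|A ∩ B| ≥ 1) — false.
(e) legal: |A| = 6, |A ∩ B| = 3; needs |A ∩ B| / |A| ≥ 3/5 — false.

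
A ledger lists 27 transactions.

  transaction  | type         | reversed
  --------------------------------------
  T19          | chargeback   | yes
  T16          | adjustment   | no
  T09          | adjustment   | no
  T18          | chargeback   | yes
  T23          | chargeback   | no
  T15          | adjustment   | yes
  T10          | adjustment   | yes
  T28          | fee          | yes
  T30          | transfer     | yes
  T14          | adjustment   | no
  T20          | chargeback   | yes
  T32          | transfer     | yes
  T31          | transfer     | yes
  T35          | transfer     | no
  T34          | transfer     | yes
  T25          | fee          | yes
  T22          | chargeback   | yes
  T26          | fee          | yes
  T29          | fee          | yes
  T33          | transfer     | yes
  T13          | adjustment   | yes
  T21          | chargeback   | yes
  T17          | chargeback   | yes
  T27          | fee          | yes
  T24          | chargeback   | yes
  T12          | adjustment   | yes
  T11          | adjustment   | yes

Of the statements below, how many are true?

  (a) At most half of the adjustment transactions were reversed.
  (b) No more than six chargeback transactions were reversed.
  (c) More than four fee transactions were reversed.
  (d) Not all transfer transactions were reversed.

2

(a) adjustment: |A| = 8, |A ∩ B| = 5; needs |A ∩ B| ≤ |A ∖ B| — false.
(b) chargeback: |A| = 8, |A ∩ B| = 7; needs |A ∩ B| ≤ 6 — false.
(c) fee: |A| = 5, |A ∩ B| = 5; needs |A ∩ B| > 4 — true.
(d) transfer: |A| = 6, |A ∩ B| = 5; needs A ⊄ B (|A ∖ B| ≥ 1) — true.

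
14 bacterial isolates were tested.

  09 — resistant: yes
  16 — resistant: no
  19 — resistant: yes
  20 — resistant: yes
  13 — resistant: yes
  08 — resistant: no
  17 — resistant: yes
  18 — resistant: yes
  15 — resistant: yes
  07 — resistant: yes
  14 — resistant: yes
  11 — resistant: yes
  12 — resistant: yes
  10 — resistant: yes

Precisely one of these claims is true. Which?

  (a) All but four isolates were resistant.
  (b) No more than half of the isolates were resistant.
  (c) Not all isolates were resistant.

(c)

|A| = 14, |A ∩ B| = 12, |A ∖ B| = 2.
(a) requires |A ∖ B| = 4: false.
(b) requires |A ∩ B| ≤ |A ∖ B|: false.
(c) requires A ⊄ B (|A ∖ B| ≥ 1): true.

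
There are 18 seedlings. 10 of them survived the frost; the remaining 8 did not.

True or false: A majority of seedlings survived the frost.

True

'A majority of seedlings survived the frost' holds iff |A ∩ B| > |A ∖ B|.
|A| = 18, |A ∩ B| = 10, |A ∖ B| = 8.
10 > 8, so the statement is true.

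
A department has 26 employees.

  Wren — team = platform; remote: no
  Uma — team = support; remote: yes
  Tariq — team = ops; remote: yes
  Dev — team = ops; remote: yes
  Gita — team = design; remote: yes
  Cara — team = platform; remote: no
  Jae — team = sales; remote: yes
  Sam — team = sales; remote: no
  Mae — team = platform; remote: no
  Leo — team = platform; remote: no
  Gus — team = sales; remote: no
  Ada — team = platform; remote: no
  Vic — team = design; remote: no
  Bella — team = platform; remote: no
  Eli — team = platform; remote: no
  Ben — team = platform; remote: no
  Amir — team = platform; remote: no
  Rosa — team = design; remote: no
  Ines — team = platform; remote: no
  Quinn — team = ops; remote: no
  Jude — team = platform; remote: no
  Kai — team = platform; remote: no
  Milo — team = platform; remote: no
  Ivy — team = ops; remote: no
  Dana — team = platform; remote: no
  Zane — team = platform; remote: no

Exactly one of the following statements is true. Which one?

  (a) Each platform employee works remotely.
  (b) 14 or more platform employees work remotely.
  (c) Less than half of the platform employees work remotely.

(c)

|A| = 15, |A ∩ B| = 0, |A ∖ B| = 15.
(a) requires A ⊆ B, i.e. every element of A is in B (|A ∖ B| = 0): false.
(b) requires |A ∩ B| ≥ 14: false.
(c) requires |A ∩ B| < |A ∖ B|: true.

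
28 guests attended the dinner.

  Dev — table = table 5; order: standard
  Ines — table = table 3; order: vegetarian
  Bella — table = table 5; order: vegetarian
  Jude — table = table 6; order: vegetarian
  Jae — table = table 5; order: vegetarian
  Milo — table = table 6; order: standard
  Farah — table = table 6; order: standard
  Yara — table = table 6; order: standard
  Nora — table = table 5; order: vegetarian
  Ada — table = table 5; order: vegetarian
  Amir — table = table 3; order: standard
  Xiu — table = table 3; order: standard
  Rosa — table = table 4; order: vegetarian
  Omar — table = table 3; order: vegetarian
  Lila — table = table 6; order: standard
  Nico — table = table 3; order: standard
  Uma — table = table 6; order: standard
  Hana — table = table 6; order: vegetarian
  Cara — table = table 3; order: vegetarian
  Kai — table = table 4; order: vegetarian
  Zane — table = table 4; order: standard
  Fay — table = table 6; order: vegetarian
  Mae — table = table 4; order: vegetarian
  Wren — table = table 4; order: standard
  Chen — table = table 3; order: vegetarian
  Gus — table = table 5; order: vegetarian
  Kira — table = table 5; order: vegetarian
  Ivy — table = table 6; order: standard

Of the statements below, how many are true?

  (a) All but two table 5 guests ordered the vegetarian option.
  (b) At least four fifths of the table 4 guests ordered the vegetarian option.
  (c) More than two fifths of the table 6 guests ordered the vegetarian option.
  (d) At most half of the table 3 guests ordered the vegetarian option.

(a) table 5: |A| = 7, |A ∩ B| = 6; needs |A ∖ B| = 2 — false.
(b) table 4: |A| = 5, |A ∩ B| = 3; needs |A ∩ B| / |A| ≥ 4/5 — false.
(c) table 6: |A| = 9, |A ∩ B| = 3; needs |A ∩ B| / |A| > 2/5 — false.
(d) table 3: |A| = 7, |A ∩ B| = 4; needs |A ∩ B| ≤ |A ∖ B| — false.

0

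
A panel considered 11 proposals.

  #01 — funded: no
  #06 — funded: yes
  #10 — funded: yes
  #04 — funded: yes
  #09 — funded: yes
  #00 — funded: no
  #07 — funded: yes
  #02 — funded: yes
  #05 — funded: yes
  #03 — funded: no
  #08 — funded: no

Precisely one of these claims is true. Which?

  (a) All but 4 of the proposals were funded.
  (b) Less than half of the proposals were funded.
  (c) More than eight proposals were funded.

|A| = 11, |A ∩ B| = 7, |A ∖ B| = 4.
(a) requires |A ∖ B| = 4: true.
(b) requires |A ∩ B| < |A ∖ B|: false.
(c) requires |A ∩ B| > 8: false.

(a)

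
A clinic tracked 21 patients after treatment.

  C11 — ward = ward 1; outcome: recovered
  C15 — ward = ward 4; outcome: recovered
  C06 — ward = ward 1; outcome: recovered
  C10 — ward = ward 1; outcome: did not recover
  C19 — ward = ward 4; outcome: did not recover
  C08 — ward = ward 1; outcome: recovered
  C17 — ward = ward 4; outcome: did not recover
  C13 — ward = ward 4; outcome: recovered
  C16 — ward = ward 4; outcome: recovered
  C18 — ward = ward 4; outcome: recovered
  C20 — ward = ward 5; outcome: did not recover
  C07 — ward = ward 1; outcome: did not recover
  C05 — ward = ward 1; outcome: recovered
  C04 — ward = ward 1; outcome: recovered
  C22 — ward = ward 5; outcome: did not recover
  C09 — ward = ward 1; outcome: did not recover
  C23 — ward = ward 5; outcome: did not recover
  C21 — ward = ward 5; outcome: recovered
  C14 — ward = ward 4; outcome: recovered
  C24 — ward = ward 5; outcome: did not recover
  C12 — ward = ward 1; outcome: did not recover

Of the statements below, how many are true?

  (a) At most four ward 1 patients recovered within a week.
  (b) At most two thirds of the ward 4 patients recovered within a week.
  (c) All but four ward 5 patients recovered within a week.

1

(a) ward 1: |A| = 9, |A ∩ B| = 5; needs |A ∩ B| ≤ 4 — false.
(b) ward 4: |A| = 7, |A ∩ B| = 5; needs |A ∩ B| / |A| ≤ 2/3 — false.
(c) ward 5: |A| = 5, |A ∩ B| = 1; needs |A ∖ B| = 4 — true.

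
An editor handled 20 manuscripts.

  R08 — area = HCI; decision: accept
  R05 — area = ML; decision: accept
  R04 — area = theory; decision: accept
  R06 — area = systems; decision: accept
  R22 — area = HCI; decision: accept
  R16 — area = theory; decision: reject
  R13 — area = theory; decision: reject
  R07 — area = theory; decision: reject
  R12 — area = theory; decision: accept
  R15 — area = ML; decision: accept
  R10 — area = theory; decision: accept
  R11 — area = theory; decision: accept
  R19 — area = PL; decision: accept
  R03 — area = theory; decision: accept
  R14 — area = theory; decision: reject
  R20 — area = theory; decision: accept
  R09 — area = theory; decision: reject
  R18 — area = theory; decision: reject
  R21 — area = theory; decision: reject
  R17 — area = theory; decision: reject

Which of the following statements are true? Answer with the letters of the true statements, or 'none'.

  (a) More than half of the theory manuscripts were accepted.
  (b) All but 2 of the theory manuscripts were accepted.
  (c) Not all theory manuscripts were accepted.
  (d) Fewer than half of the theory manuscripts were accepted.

|A| = 14, |A ∩ B| = 6, |A ∖ B| = 8.
(a) |A ∩ B| > |A ∖ B|: fails.
(b) |A ∖ B| = 2: fails.
(c) A ⊄ B (|A ∖ B| ≥ 1): holds.
(d) |A ∩ B| < |A ∖ B|: holds.

(c), (d)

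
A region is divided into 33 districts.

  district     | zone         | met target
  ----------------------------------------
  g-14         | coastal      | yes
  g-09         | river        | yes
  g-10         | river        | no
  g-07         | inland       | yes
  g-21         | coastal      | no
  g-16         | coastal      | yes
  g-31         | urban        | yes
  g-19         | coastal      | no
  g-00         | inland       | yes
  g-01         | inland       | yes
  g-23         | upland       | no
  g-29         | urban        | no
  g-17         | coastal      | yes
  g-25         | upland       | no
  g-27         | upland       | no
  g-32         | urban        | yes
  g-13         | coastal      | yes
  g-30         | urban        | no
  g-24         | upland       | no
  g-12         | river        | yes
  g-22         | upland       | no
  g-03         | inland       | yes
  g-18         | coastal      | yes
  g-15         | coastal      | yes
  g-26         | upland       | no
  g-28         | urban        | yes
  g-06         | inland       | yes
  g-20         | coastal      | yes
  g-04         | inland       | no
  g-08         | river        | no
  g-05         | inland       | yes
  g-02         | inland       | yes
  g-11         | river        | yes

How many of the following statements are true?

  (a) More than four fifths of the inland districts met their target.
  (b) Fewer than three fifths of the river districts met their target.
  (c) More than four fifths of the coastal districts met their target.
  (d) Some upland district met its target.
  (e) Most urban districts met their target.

2

(a) inland: |A| = 8, |A ∩ B| = 7; needs |A ∩ B| / |A| > 4/5 — true.
(b) river: |A| = 5, |A ∩ B| = 3; needs |A ∩ B| / |A| < 3/5 — false.
(c) coastal: |A| = 9, |A ∩ B| = 7; needs |A ∩ B| / |A| > 4/5 — false.
(d) upland: |A| = 6, |A ∩ B| = 0; needs A ∩ B ≠ ∅ (|A ∩ B| ≥ 1) — false.
(e) urban: |A| = 5, |A ∩ B| = 3; needs |A ∩ B| > |A ∖ B| — true.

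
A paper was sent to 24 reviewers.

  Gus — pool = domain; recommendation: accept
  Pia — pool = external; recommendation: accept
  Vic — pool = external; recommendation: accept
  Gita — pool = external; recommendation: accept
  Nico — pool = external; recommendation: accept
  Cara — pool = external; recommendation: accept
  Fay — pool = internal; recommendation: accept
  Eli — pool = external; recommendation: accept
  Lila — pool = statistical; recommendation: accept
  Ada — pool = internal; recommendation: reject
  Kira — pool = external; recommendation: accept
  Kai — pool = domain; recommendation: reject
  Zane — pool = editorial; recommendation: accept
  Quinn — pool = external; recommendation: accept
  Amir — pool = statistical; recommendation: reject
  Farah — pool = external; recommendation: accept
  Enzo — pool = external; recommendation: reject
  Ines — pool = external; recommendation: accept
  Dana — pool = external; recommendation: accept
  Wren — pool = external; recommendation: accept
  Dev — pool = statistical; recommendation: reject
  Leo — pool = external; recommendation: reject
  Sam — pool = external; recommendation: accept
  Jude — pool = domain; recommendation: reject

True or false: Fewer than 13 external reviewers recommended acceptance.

'Fewer than 13 external reviewers recommended acceptance' holds iff |A ∩ B| < 13.
|A| = 15, |A ∩ B| = 13, |A ∖ B| = 2.
|A ∩ B| = 13, so the statement is false.

False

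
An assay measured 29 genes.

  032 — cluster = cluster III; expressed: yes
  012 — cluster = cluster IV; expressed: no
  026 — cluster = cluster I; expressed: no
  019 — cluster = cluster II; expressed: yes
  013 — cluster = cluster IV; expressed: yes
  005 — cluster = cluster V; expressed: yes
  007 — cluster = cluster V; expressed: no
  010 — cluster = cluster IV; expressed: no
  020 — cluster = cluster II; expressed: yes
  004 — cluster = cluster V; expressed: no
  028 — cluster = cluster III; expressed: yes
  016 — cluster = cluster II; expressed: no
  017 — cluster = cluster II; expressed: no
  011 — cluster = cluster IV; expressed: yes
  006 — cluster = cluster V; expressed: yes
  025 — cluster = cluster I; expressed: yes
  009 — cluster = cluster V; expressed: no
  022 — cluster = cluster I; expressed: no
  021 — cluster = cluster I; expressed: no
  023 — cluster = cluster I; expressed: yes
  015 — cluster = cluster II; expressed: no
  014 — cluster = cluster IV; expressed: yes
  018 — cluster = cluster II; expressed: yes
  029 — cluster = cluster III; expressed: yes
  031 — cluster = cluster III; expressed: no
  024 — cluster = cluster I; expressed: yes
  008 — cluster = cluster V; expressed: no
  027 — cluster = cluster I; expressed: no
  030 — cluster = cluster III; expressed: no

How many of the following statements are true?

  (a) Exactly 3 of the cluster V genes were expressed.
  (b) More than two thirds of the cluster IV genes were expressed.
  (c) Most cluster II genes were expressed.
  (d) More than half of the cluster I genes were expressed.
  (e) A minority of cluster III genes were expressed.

0

(a) cluster V: |A| = 6, |A ∩ B| = 2; needs |A ∩ B| = 3 — false.
(b) cluster IV: |A| = 5, |A ∩ B| = 3; needs |A ∩ B| / |A| > 2/3 — false.
(c) cluster II: |A| = 6, |A ∩ B| = 3; needs |A ∩ B| > |A ∖ B| — false.
(d) cluster I: |A| = 7, |A ∩ B| = 3; needs |A ∩ B| > |A ∖ B| — false.
(e) cluster III: |A| = 5, |A ∩ B| = 3; needs |A ∩ B| < |A ∖ B| — false.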